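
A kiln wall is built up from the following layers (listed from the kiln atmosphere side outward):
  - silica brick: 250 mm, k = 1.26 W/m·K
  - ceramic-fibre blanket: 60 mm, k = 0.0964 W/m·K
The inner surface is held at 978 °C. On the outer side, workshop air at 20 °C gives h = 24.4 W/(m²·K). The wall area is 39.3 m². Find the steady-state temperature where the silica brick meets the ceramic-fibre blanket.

Treating each layer as a thermal resistance in series:
R_silica brick = L/(kA) = 0.25/(1.26×39.3) = 0.005049 K/W
R_ceramic-fibre blanket = L/(kA) = 0.06/(0.0964×39.3) = 0.01584 K/W
R_outer film = 1/(h_o·A) = 1/(24.4×39.3) = 0.001043 K/W
R_total = 0.02193 K/W;  Q = ΔT/R_total = 958/0.02193 = 43690 W
T_interface = T_inner − Q·ΣR(inner→interface) = 978 − 43700×0.005049

T ≈ 757 °C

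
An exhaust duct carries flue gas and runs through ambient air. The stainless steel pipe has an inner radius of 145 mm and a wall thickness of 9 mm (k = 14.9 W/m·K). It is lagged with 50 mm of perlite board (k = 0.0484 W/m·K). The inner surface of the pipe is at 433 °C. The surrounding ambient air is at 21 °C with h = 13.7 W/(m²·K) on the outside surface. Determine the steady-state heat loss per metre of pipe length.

q′ ≈ 419 W/m

Treating each annulus and film as a series resistance:
R_stainless steel pipe wall = ln(154/145)/(2π×14.9×1) = 6.432×10^-4 K/W
R_perlite board = ln(204/154)/(2π×0.0484×1) = 0.9246 K/W
R_outer film = 1/(h_o·2πr_oL) = 1/(13.7×2π×0.204×1) = 0.05695 K/W
R_total = 0.9822 K/W
Q = ΔT/R_total = 412/0.9822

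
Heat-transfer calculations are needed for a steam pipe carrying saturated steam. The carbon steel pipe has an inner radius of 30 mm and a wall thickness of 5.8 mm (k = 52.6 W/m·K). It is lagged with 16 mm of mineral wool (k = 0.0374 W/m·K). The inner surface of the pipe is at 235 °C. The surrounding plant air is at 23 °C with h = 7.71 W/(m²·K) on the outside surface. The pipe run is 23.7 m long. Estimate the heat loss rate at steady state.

Treating each annulus and film as a series resistance:
R_carbon steel pipe wall = ln(35.8/30)/(2π×52.6×23.7) = 2.257×10^-5 K/W
R_mineral wool = ln(51.8/35.8)/(2π×0.0374×23.7) = 0.06634 K/W
R_outer film = 1/(h_o·2πr_oL) = 1/(7.71×2π×0.0518×23.7) = 0.01681 K/W
R_total = 0.08317 K/W
Q = ΔT/R_total = 212/0.08317

Q ≈ 2550 W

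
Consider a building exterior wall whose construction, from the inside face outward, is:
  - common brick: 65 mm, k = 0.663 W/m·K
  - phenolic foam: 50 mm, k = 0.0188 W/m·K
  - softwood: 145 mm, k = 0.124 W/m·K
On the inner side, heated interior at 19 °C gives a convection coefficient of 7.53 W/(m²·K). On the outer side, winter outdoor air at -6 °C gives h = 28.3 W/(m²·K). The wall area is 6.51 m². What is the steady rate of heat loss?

Q ≈ 39.7 W

Model the wall as resistances in series:
R_inner film = 1/(h_i·A) = 1/(7.53×6.51) = 0.0204 K/W
R_common brick = L/(kA) = 0.065/(0.663×6.51) = 0.01506 K/W
R_phenolic foam = L/(kA) = 0.05/(0.0188×6.51) = 0.4085 K/W
R_softwood = L/(kA) = 0.145/(0.124×6.51) = 0.1796 K/W
R_outer film = 1/(h_o·A) = 1/(28.3×6.51) = 0.005428 K/W
R_total = 0.629 K/W
Q = ΔT / R_total = 25 / 0.629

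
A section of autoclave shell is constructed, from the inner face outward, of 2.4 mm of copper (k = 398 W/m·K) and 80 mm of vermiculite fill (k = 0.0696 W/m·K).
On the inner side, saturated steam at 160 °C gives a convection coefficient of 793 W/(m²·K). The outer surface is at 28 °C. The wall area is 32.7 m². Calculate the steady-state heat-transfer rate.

Using the resistance-network approach (series):
R_inner film = 1/(h_i·A) = 1/(793×32.7) = 3.856×10^-5 K/W
R_copper = L/(kA) = 0.0024/(398×32.7) = 1.844×10^-7 K/W
R_vermiculite fill = L/(kA) = 0.08/(0.0696×32.7) = 0.03515 K/W
R_total = 0.03519 K/W
Q = ΔT / R_total = 132 / 0.03519

Q ≈ 3750 W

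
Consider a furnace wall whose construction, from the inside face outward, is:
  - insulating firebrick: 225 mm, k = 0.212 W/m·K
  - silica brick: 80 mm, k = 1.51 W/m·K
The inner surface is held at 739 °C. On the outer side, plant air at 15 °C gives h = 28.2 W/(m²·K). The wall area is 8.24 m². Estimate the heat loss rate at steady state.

Q ≈ 5190 W

Series thermal resistances:
R_insulating firebrick = L/(kA) = 0.225/(0.212×8.24) = 0.1288 K/W
R_silica brick = L/(kA) = 0.08/(1.51×8.24) = 0.00643 K/W
R_outer film = 1/(h_o·A) = 1/(28.2×8.24) = 0.004304 K/W
R_total = 0.1395 K/W
Q = ΔT / R_total = 724 / 0.1395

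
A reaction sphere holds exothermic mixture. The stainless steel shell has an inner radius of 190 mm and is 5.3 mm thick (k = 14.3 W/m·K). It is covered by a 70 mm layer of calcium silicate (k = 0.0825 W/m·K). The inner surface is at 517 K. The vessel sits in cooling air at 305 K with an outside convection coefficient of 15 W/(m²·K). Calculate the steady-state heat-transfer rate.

Radial (spherical) resistances in series:
R_stainless steel shell = (1/0.19 − 1/0.1953)/(4π×14.3) = 7.948×10^-4 K/W
R_calcium silicate = (1/0.1953 − 1/0.2653)/(4π×0.0825) = 1.303 K/W
R_outer film = 1/(h·4πr_o²) = 1/(15×4π×0.2653²) = 0.07537 K/W
R_total = 1.379 K/W
Q = ΔT/R_total = 212/1.379

Q ≈ 154 W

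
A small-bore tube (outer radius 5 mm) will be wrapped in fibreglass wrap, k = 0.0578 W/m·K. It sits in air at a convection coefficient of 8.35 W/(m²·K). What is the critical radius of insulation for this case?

r_cr ≈ 6.92 mm

For a cylinder r_cr = k/h = 0.0578/8.35
r_cr = 6.92 mm; since the bare radius (5 mm) is below r_cr, adding a thin layer of insulation will *increase* heat loss.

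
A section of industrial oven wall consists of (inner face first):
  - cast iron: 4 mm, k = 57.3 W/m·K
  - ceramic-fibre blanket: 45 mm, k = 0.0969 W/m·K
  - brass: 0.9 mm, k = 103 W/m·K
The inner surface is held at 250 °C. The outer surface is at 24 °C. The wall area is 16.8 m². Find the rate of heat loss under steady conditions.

Series thermal resistances:
R_cast iron = L/(kA) = 0.004/(57.3×16.8) = 4.155×10^-6 K/W
R_ceramic-fibre blanket = L/(kA) = 0.045/(0.0969×16.8) = 0.02764 K/W
R_brass = L/(kA) = 0.0009/(103×16.8) = 5.201×10^-7 K/W
R_total = 0.02765 K/W
Q = ΔT / R_total = 226 / 0.02765

Q ≈ 8170 W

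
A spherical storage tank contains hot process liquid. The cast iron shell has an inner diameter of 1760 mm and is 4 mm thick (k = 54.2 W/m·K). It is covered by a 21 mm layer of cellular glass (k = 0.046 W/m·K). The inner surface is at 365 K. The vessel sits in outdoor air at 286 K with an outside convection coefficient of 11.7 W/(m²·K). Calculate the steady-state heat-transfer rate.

Each spherical layer contributes R = (1/r_i − 1/r_o)/(4πk):
R_cast iron shell = (1/0.88 − 1/0.884)/(4π×54.2) = 7.549×10^-6 K/W
R_cellular glass = (1/0.884 − 1/0.905)/(4π×0.046) = 0.04541 K/W
R_outer film = 1/(h·4πr_o²) = 1/(11.7×4π×0.905²) = 0.008304 K/W
R_total = 0.05372 K/W
Q = ΔT/R_total = 79/0.05372

Q ≈ 1470 W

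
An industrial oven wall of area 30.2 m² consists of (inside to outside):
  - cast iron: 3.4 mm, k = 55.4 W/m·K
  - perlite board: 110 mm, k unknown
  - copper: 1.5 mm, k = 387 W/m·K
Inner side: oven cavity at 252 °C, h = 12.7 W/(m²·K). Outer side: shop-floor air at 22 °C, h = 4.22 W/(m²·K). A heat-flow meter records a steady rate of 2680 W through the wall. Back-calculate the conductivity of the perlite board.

Thermal resistances in series:
R_inner film = 1/(h_i·A) = 1/(12.7×30.2) = 0.002607 K/W
R_cast iron = L/(kA) = 0.0034/(55.4×30.2) = 2.032×10^-6 K/W
R_copper = L/(kA) = 0.0015/(387×30.2) = 1.283×10^-7 K/W
R_outer film = 1/(h_o·A) = 1/(4.22×30.2) = 0.007847 K/W
Sum of known resistances R_other = 0.01046 K/W
Total R = ΔT/Q = 230/2680 = 0.08582 K/W
R_perlite board = R_total − R_other = 0.07536 K/W
k = L/(R·A) = 0.11/(0.07536×30.2)

k ≈ 0.0483 W/(m·K)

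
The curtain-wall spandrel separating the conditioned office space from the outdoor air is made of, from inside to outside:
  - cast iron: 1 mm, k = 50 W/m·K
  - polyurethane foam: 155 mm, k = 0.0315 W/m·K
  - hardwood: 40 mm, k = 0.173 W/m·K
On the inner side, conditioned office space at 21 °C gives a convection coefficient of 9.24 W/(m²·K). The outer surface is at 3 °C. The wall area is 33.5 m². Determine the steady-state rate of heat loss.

Using the resistance-network approach (series):
R_inner film = 1/(h_i·A) = 1/(9.24×33.5) = 0.003231 K/W
R_cast iron = L/(kA) = 0.001/(50×33.5) = 5.97×10^-7 K/W
R_polyurethane foam = L/(kA) = 0.155/(0.0315×33.5) = 0.1469 K/W
R_hardwood = L/(kA) = 0.04/(0.173×33.5) = 0.006902 K/W
R_total = 0.157 K/W
Q = ΔT / R_total = 18 / 0.157

Q ≈ 115 W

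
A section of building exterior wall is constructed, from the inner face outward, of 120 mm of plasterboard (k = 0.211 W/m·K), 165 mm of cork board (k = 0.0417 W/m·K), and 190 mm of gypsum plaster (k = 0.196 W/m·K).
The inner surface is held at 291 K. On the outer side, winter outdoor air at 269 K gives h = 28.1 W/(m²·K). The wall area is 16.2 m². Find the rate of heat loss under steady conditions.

Series thermal resistances:
R_plasterboard = L/(kA) = 0.12/(0.211×16.2) = 0.03511 K/W
R_cork board = L/(kA) = 0.165/(0.0417×16.2) = 0.2442 K/W
R_gypsum plaster = L/(kA) = 0.19/(0.196×16.2) = 0.05984 K/W
R_outer film = 1/(h_o·A) = 1/(28.1×16.2) = 0.002197 K/W
R_total = 0.3414 K/W
Q = ΔT / R_total = 22 / 0.3414

Q ≈ 64.4 W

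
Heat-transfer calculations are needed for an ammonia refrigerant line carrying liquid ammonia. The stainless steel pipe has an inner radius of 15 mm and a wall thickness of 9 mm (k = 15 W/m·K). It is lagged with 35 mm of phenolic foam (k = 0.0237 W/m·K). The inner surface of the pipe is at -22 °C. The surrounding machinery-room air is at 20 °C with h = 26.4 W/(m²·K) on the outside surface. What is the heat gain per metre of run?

q′ ≈ 6.83 W/m

Treating each annulus and film as a series resistance:
R_stainless steel pipe wall = ln(24/15)/(2π×15×1) = 0.004987 K/W
R_phenolic foam = ln(59/24)/(2π×0.0237×1) = 6.04 K/W
R_outer film = 1/(h_o·2πr_oL) = 1/(26.4×2π×0.059×1) = 0.1022 K/W
R_total = 6.148 K/W
Q = ΔT/R_total = 42/6.148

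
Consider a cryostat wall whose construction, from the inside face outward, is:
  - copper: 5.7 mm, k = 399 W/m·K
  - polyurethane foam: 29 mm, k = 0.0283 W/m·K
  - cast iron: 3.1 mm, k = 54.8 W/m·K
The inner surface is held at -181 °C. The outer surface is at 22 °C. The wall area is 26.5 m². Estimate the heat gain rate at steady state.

Q ≈ 5250 W

Using the resistance-network approach (series):
R_copper = L/(kA) = 0.0057/(399×26.5) = 5.391×10^-7 K/W
R_polyurethane foam = L/(kA) = 0.029/(0.0283×26.5) = 0.03867 K/W
R_cast iron = L/(kA) = 0.0031/(54.8×26.5) = 2.135×10^-6 K/W
R_total = 0.03867 K/W
Q = ΔT / R_total = 203 / 0.03867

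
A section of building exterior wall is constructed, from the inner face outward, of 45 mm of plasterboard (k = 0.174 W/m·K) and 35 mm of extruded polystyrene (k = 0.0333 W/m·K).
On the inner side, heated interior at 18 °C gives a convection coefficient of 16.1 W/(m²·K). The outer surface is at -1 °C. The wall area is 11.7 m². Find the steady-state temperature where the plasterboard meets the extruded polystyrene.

Model the wall as resistances in series:
R_inner film = 1/(h_i·A) = 1/(16.1×11.7) = 0.005309 K/W
R_plasterboard = L/(kA) = 0.045/(0.174×11.7) = 0.0221 K/W
R_extruded polystyrene = L/(kA) = 0.035/(0.0333×11.7) = 0.08983 K/W
R_total = 0.1172 K/W;  Q = ΔT/R_total = 19/0.1172 = 162.1 W
T_interface = T_inner − Q·ΣR(inner→interface) = 18 − 162×0.02741

T ≈ 13.6 °C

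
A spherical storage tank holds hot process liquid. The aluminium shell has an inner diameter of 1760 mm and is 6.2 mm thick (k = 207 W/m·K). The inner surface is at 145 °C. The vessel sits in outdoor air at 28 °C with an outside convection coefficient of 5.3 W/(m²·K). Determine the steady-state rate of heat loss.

Each spherical layer contributes R = (1/r_i − 1/r_o)/(4πk):
R_aluminium shell = (1/0.88 − 1/0.8862)/(4π×207) = 3.056×10^-6 K/W
R_outer film = 1/(h·4πr_o²) = 1/(5.3×4π×0.8862²) = 0.01912 K/W
R_total = 0.01912 K/W
Q = ΔT/R_total = 117/0.01912

Q ≈ 6120 W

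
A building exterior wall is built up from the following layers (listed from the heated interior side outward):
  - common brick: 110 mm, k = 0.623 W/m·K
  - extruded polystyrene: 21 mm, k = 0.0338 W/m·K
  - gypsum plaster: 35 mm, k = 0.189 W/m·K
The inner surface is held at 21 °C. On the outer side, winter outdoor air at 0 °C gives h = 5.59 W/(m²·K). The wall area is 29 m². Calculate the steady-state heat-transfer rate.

Q ≈ 524 W

Series thermal resistances:
R_common brick = L/(kA) = 0.11/(0.623×29) = 0.006088 K/W
R_extruded polystyrene = L/(kA) = 0.021/(0.0338×29) = 0.02142 K/W
R_gypsum plaster = L/(kA) = 0.035/(0.189×29) = 0.006386 K/W
R_outer film = 1/(h_o·A) = 1/(5.59×29) = 0.006169 K/W
R_total = 0.04007 K/W
Q = ΔT / R_total = 21 / 0.04007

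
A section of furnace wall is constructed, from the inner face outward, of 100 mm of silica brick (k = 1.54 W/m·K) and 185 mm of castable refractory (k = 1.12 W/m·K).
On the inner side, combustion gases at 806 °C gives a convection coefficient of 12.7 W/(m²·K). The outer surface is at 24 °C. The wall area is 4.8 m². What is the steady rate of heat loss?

Q ≈ 12200 W

Model the wall as resistances in series:
R_inner film = 1/(h_i·A) = 1/(12.7×4.8) = 0.0164 K/W
R_silica brick = L/(kA) = 0.1/(1.54×4.8) = 0.01353 K/W
R_castable refractory = L/(kA) = 0.185/(1.12×4.8) = 0.03441 K/W
R_total = 0.06434 K/W
Q = ΔT / R_total = 782 / 0.06434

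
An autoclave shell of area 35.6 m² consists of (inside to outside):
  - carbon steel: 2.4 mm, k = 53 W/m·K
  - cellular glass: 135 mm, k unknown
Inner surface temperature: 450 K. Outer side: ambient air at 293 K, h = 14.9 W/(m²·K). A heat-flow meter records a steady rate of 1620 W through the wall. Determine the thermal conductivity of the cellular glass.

k ≈ 0.0399 W/(m·K)

Using the resistance-network approach (series):
R_carbon steel = L/(kA) = 0.0024/(53×35.6) = 1.272×10^-6 K/W
R_outer film = 1/(h_o·A) = 1/(14.9×35.6) = 0.001885 K/W
Sum of known resistances R_other = 0.001886 K/W
Total R = ΔT/Q = 157/1620 = 0.09691 K/W
R_cellular glass = R_total − R_other = 0.09503 K/W
k = L/(R·A) = 0.135/(0.09503×35.6)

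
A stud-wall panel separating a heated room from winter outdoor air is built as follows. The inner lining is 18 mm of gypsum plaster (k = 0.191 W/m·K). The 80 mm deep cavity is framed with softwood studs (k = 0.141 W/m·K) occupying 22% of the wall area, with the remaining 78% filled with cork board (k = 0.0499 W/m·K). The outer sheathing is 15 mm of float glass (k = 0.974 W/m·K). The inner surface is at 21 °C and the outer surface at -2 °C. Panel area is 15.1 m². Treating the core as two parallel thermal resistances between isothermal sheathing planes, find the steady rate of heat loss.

Q ≈ 277 W

Sheathing layers in series; stud and cavity paths in parallel between them.
R_inner = 0.018/(0.191×15.1) = 0.006241 K/W
R_stud  = 0.08/(0.141×0.22×15.1) = 0.1708 K/W
R_cav   = 0.08/(0.0499×0.78×15.1) = 0.1361 K/W
1/R_core = 1/R_stud + 1/R_cav → R_core = 0.07575 K/W
R_outer = 0.015/(0.974×15.1) = 0.00102 K/W
R_total = 0.08301 K/W
Q = ΔT/R_total = 23/0.08301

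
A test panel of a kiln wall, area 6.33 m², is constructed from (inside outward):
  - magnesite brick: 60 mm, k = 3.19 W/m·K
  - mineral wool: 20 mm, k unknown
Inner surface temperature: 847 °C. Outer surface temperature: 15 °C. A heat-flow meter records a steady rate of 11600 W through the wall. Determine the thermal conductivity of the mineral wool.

Thermal resistances in series:
R_magnesite brick = L/(kA) = 0.06/(3.19×6.33) = 0.002971 K/W
Sum of known resistances R_other = 0.002971 K/W
Total R = ΔT/Q = 832/11600 = 0.07172 K/W
R_mineral wool = R_total − R_other = 0.06875 K/W
k = L/(R·A) = 0.02/(0.06875×6.33)

k ≈ 0.046 W/(m·K)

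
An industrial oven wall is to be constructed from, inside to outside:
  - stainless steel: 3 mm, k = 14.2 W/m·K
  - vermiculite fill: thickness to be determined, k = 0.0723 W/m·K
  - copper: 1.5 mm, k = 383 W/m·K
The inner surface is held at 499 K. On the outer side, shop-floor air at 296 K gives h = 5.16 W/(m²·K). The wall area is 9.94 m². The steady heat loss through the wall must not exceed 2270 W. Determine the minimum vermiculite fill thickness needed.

Series thermal resistances:
R_stainless steel = L/(kA) = 0.003/(14.2×9.94) = 2.125×10^-5 K/W
R_copper = L/(kA) = 0.0015/(383×9.94) = 3.94×10^-7 K/W
R_outer film = 1/(h_o·A) = 1/(5.16×9.94) = 0.0195 K/W
Sum of the known resistances R_other = 0.01952 K/W
Required total resistance R_tot = ΔT/Q_allow = 203/2270 = 0.08943 K/W
R_vermiculite fill = R_tot − R_other = 0.06991 K/W
L = R·k·A = 0.06991×0.0723×9.94

L ≈ 50.2 mm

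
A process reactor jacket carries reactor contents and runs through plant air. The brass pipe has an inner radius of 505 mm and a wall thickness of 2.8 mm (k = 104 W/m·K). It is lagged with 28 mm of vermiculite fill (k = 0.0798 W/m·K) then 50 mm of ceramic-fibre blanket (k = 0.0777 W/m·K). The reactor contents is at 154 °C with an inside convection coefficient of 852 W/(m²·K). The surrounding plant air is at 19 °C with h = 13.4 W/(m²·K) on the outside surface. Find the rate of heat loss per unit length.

Treating each annulus and film as a series resistance:
R_inner film = 1/(h_i·2πr₁L) = 1/(852×2π×0.505×1) = 3.699×10^-4 K/W
R_brass pipe wall = ln(507.8/505)/(2π×104×1) = 8.462×10^-6 K/W
R_vermiculite fill = ln(535.8/507.8)/(2π×0.0798×1) = 0.107 K/W
R_ceramic-fibre blanket = ln(585.8/535.8)/(2π×0.0777×1) = 0.1827 K/W
R_outer film = 1/(h_o·2πr_oL) = 1/(13.4×2π×0.5858×1) = 0.02028 K/W
R_total = 0.3104 K/W
Q = ΔT/R_total = 135/0.3104

q′ ≈ 435 W/m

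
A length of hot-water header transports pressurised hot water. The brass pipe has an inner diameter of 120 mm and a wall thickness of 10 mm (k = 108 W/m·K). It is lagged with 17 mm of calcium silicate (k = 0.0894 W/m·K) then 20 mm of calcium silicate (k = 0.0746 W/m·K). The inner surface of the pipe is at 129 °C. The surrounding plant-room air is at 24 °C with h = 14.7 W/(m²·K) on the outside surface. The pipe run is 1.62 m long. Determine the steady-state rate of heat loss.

Treating each annulus and film as a series resistance:
R_brass pipe wall = ln(70/60)/(2π×108×1.62) = 1.402×10^-4 K/W
R_calcium silicate = ln(87/70)/(2π×0.0894×1.62) = 0.2389 K/W
R_calcium silicate = ln(107/87)/(2π×0.0746×1.62) = 0.2725 K/W
R_outer film = 1/(h_o·2πr_oL) = 1/(14.7×2π×0.107×1.62) = 0.06246 K/W
R_total = 0.574 K/W
Q = ΔT/R_total = 105/0.574

Q ≈ 183 W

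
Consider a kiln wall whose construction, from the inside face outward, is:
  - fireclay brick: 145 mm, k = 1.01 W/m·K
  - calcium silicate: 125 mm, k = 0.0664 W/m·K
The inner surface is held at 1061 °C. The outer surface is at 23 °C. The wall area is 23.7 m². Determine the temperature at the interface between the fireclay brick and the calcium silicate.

Using the resistance-network approach (series):
R_fireclay brick = L/(kA) = 0.145/(1.01×23.7) = 0.006058 K/W
R_calcium silicate = L/(kA) = 0.125/(0.0664×23.7) = 0.07943 K/W
R_total = 0.08549 K/W;  Q = ΔT/R_total = 1038/0.08549 = 12140 W
T_interface = T_inner − Q·ΣR(inner→interface) = 1061 − 12100×0.006058

T ≈ 987 °C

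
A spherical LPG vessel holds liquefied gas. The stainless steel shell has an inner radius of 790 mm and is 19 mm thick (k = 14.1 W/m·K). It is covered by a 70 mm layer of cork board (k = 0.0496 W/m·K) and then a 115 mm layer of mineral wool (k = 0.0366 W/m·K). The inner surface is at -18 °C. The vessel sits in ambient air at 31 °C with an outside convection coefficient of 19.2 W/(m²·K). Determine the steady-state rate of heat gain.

Radial (spherical) resistances in series:
R_stainless steel shell = (1/0.79 − 1/0.809)/(4π×14.1) = 1.678×10^-4 K/W
R_cork board = (1/0.809 − 1/0.879)/(4π×0.0496) = 0.1579 K/W
R_mineral wool = (1/0.879 − 1/0.994)/(4π×0.0366) = 0.2862 K/W
R_outer film = 1/(h·4πr_o²) = 1/(19.2×4π×0.994²) = 0.004195 K/W
R_total = 0.4485 K/W
Q = ΔT/R_total = 49/0.4485

Q ≈ 109 W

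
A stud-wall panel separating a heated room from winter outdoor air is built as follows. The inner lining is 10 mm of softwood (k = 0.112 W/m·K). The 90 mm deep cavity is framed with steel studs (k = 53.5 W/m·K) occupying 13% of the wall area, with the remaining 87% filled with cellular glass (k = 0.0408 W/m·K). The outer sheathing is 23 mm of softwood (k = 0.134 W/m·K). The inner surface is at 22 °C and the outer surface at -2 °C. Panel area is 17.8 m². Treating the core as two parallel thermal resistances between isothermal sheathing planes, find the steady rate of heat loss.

Q ≈ 1560 W

Sheathing layers in series; stud and cavity paths in parallel between them.
R_inner = 0.01/(0.112×17.8) = 0.005016 K/W
R_stud  = 0.09/(53.5×0.13×17.8) = 7.27×10^-4 K/W
R_cav   = 0.09/(0.0408×0.87×17.8) = 0.1424 K/W
1/R_core = 1/R_stud + 1/R_cav → R_core = 7.233×10^-4 K/W
R_outer = 0.023/(0.134×17.8) = 0.009643 K/W
R_total = 0.01538 K/W
Q = ΔT/R_total = 24/0.01538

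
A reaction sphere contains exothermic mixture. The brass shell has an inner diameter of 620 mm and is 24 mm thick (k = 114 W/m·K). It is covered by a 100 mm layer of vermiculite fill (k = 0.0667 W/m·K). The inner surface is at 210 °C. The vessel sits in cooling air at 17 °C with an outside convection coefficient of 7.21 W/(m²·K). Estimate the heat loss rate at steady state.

Q ≈ 219 W

Each spherical layer contributes R = (1/r_i − 1/r_o)/(4πk):
R_brass shell = (1/0.31 − 1/0.334)/(4π×114) = 1.618×10^-4 K/W
R_vermiculite fill = (1/0.334 − 1/0.434)/(4π×0.0667) = 0.8231 K/W
R_outer film = 1/(h·4πr_o²) = 1/(7.21×4π×0.434²) = 0.0586 K/W
R_total = 0.8818 K/W
Q = ΔT/R_total = 193/0.8818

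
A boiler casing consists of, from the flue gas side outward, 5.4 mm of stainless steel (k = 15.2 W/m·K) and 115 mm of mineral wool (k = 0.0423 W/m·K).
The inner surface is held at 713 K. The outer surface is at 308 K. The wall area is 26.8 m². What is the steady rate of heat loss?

Q ≈ 3990 W

Treating each layer as a thermal resistance in series:
R_stainless steel = L/(kA) = 0.0054/(15.2×26.8) = 1.326×10^-5 K/W
R_mineral wool = L/(kA) = 0.115/(0.0423×26.8) = 0.1014 K/W
R_total = 0.1015 K/W
Q = ΔT / R_total = 405 / 0.1015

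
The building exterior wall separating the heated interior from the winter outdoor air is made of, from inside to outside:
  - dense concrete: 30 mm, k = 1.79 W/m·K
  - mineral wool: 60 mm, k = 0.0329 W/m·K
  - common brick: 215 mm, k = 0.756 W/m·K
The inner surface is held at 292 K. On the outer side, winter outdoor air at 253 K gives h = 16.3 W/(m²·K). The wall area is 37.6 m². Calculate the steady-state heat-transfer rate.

Treating each layer as a thermal resistance in series:
R_dense concrete = L/(kA) = 0.03/(1.79×37.6) = 4.457×10^-4 K/W
R_mineral wool = L/(kA) = 0.06/(0.0329×37.6) = 0.0485 K/W
R_common brick = L/(kA) = 0.215/(0.756×37.6) = 0.007564 K/W
R_outer film = 1/(h_o·A) = 1/(16.3×37.6) = 0.001632 K/W
R_total = 0.05814 K/W
Q = ΔT / R_total = 39 / 0.05814

Q ≈ 671 W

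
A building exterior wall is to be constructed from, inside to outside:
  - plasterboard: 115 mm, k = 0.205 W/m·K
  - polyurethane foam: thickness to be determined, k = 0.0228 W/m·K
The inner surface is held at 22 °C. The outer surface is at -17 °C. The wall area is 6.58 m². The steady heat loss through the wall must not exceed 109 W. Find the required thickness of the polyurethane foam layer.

Using the resistance-network approach (series):
R_plasterboard = L/(kA) = 0.115/(0.205×6.58) = 0.08525 K/W
Sum of the known resistances R_other = 0.08525 K/W
Required total resistance R_tot = ΔT/Q_allow = 39/109 = 0.3578 K/W
R_polyurethane foam = R_tot − R_other = 0.2725 K/W
L = R·k·A = 0.2725×0.0228×6.58

L ≈ 40.9 mm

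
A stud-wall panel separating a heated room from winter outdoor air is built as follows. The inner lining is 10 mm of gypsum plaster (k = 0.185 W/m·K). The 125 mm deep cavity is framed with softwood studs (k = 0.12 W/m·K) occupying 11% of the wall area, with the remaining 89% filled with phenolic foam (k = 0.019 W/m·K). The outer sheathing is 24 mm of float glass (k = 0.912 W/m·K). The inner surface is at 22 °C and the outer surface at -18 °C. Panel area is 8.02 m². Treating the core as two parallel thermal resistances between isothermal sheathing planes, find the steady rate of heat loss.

Sheathing layers in series; stud and cavity paths in parallel between them.
R_inner = 0.01/(0.185×8.02) = 0.00674 K/W
R_stud  = 0.125/(0.12×0.11×8.02) = 1.181 K/W
R_cav   = 0.125/(0.019×0.89×8.02) = 0.9217 K/W
1/R_core = 1/R_stud + 1/R_cav → R_core = 0.5176 K/W
R_outer = 0.024/(0.912×8.02) = 0.003281 K/W
R_total = 0.5277 K/W
Q = ΔT/R_total = 40/0.5277

Q ≈ 75.8 W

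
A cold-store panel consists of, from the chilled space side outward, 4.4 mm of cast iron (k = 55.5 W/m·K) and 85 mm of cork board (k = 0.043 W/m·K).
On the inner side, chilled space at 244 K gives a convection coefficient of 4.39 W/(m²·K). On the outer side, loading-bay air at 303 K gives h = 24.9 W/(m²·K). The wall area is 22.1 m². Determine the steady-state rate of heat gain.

Series thermal resistances:
R_inner film = 1/(h_i·A) = 1/(4.39×22.1) = 0.01031 K/W
R_cast iron = L/(kA) = 0.0044/(55.5×22.1) = 3.587×10^-6 K/W
R_cork board = L/(kA) = 0.085/(0.043×22.1) = 0.08945 K/W
R_outer film = 1/(h_o·A) = 1/(24.9×22.1) = 0.001817 K/W
R_total = 0.1016 K/W
Q = ΔT / R_total = 59 / 0.1016

Q ≈ 581 W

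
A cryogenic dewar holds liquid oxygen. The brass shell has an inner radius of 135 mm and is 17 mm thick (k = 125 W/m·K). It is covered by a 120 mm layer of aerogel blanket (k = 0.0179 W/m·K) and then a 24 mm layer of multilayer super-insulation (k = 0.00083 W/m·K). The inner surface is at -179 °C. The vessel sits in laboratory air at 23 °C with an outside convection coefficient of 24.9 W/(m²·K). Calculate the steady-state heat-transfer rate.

Q ≈ 4.87 W

For a spherical shell R = (1/r₁ − 1/r₂)/(4πk); film R = 1/(h·4πr²). In series:
R_brass shell = (1/0.135 − 1/0.152)/(4π×125) = 5.274×10^-4 K/W
R_aerogel blanket = (1/0.152 − 1/0.272)/(4π×0.0179) = 12.9 K/W
R_multilayer super-insulation = (1/0.272 − 1/0.296)/(4π×0.00083) = 28.58 K/W
R_outer film = 1/(h·4πr_o²) = 1/(24.9×4π×0.296²) = 0.03648 K/W
R_total = 41.52 K/W
Q = ΔT/R_total = 202/41.52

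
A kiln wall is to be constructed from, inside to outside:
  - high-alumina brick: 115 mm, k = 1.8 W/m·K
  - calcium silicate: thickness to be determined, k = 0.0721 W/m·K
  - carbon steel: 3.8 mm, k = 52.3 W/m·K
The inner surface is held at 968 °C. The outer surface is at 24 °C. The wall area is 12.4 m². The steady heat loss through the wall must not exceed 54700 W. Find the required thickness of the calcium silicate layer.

Thermal resistances in series:
R_high-alumina brick = L/(kA) = 0.115/(1.8×12.4) = 0.005152 K/W
R_carbon steel = L/(kA) = 0.0038/(52.3×12.4) = 5.859×10^-6 K/W
Sum of the known resistances R_other = 0.005158 K/W
Required total resistance R_tot = ΔT/Q_allow = 944/54700 = 0.01726 K/W
R_calcium silicate = R_tot − R_other = 0.0121 K/W
L = R·k·A = 0.0121×0.0721×12.4

L ≈ 10.8 mm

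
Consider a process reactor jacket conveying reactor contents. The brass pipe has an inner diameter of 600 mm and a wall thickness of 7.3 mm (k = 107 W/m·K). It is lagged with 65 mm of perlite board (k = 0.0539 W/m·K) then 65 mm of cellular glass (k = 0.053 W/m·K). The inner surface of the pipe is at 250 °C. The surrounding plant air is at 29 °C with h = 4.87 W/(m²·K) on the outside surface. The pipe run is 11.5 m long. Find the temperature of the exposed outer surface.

Treating each annulus and film as a series resistance:
R_brass pipe wall = ln(307.3/300)/(2π×107×11.5) = 3.11×10^-6 K/W
R_perlite board = ln(372.3/307.3)/(2π×0.0539×11.5) = 0.04927 K/W
R_cellular glass = ln(437.3/372.3)/(2π×0.053×11.5) = 0.04202 K/W
R_outer film = 1/(h_o·2πr_oL) = 1/(4.87×2π×0.4373×11.5) = 0.006499 K/W
R_total = 0.09779 K/W
Q = ΔT/R_total = 221/0.09779
Q = 2260 W
T_interface = T_inner − Q·ΣR(inner→interface) = 250 − 2260×0.09129

T ≈ 43.7 °C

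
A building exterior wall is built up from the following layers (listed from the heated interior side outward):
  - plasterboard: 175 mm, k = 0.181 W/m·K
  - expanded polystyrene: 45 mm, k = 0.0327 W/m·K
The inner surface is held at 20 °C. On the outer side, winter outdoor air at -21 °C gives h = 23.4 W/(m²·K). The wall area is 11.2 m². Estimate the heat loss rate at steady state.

Series thermal resistances:
R_plasterboard = L/(kA) = 0.175/(0.181×11.2) = 0.08633 K/W
R_expanded polystyrene = L/(kA) = 0.045/(0.0327×11.2) = 0.1229 K/W
R_outer film = 1/(h_o·A) = 1/(23.4×11.2) = 0.003816 K/W
R_total = 0.213 K/W
Q = ΔT / R_total = 41 / 0.213

Q ≈ 192 W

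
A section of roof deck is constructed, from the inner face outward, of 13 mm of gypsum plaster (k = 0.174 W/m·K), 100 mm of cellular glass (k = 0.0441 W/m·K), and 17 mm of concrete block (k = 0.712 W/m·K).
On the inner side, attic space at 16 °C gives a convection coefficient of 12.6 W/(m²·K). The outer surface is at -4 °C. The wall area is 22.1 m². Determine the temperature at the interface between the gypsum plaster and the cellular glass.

T ≈ 14.7 °C

Treating each layer as a thermal resistance in series:
R_inner film = 1/(h_i·A) = 1/(12.6×22.1) = 0.003591 K/W
R_gypsum plaster = L/(kA) = 0.013/(0.174×22.1) = 0.003381 K/W
R_cellular glass = L/(kA) = 0.1/(0.0441×22.1) = 0.1026 K/W
R_concrete block = L/(kA) = 0.017/(0.712×22.1) = 0.00108 K/W
R_total = 0.1107 K/W;  Q = ΔT/R_total = 20/0.1107 = 180.7 W
T_interface = T_inner − Q·ΣR(inner→interface) = 16 − 181×0.006972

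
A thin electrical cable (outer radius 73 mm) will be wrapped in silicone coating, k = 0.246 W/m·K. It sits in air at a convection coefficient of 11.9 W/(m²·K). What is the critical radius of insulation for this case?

For a cylinder r_cr = k/h = 0.246/11.9
r_cr = 20.7 mm; since the bare radius (73 mm) is above r_cr, any added insulation will reduce heat loss.

r_cr ≈ 20.7 mm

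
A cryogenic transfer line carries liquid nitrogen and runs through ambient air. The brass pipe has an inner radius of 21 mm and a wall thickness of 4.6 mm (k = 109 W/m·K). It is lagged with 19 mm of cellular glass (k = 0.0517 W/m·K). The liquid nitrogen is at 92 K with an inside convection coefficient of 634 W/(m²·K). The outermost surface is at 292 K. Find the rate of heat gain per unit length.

For a radial system each layer contributes R = ln(r_out/r_in)/(2πkL); films add R = 1/(hA).
R_inner film = 1/(h_i·2πr₁L) = 1/(634×2π×0.021×1) = 0.01195 K/W
R_brass pipe wall = ln(25.6/21)/(2π×109×1) = 2.892×10^-4 K/W
R_cellular glass = ln(44.6/25.6)/(2π×0.0517×1) = 1.709 K/W
R_total = 1.721 K/W
Q = ΔT/R_total = 200/1.721

q′ ≈ 116 W/m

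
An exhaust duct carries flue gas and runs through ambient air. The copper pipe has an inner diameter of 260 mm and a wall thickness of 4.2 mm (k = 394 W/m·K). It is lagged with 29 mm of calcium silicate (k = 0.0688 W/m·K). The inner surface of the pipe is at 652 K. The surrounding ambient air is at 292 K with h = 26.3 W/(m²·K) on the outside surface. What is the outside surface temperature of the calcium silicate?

T ≈ 319 K

Radial resistances (cylindrical: R_cond = ln(r_o/r_i)/(2πkL), R_conv = 1/(h·2πrL)):
R_copper pipe wall = ln(134.2/130)/(2π×394×1) = 1.284×10^-5 K/W
R_calcium silicate = ln(163.2/134.2)/(2π×0.0688×1) = 0.4526 K/W
R_outer film = 1/(h_o·2πr_oL) = 1/(26.3×2π×0.1632×1) = 0.03708 K/W
R_total = 0.4897 K/W
Q = ΔT/R_total = 360/0.4897
Q = 735 W/m
T_interface = T_inner − Q·ΣR(inner→interface) = 652 − 735×0.4526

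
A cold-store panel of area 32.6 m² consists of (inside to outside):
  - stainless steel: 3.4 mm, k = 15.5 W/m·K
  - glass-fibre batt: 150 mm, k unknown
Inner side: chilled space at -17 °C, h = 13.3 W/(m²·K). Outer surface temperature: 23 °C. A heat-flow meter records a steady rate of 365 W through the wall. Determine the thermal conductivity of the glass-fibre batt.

Series thermal resistances:
R_inner film = 1/(h_i·A) = 1/(13.3×32.6) = 0.002306 K/W
R_stainless steel = L/(kA) = 0.0034/(15.5×32.6) = 6.729×10^-6 K/W
Sum of known resistances R_other = 0.002313 K/W
Total R = ΔT/Q = 40/365 = 0.1096 K/W
R_glass-fibre batt = R_total − R_other = 0.1073 K/W
k = L/(R·A) = 0.15/(0.1073×32.6)

k ≈ 0.0429 W/(m·K)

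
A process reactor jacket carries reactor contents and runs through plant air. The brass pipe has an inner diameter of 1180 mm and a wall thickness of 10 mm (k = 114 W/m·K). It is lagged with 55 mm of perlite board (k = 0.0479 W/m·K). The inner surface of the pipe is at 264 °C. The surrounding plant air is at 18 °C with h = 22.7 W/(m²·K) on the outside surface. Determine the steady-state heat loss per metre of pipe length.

Treating each annulus and film as a series resistance:
R_brass pipe wall = ln(600/590)/(2π×114×1) = 2.346×10^-5 K/W
R_perlite board = ln(655/600)/(2π×0.0479×1) = 0.2914 K/W
R_outer film = 1/(h_o·2πr_oL) = 1/(22.7×2π×0.655×1) = 0.0107 K/W
R_total = 0.3021 K/W
Q = ΔT/R_total = 246/0.3021

q′ ≈ 814 W/m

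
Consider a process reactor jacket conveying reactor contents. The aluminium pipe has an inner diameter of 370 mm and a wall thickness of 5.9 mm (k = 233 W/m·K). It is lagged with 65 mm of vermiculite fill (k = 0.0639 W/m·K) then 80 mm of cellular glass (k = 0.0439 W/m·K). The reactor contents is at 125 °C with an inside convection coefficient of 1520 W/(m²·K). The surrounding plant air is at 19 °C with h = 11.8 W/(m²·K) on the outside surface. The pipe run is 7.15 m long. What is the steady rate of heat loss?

For a radial system each layer contributes R = ln(r_out/r_in)/(2πkL); films add R = 1/(hA).
R_inner film = 1/(h_i·2πr₁L) = 1/(1520×2π×0.185×7.15) = 7.916×10^-5 K/W
R_aluminium pipe wall = ln(190.9/185)/(2π×233×7.15) = 2.999×10^-6 K/W
R_vermiculite fill = ln(255.9/190.9)/(2π×0.0639×7.15) = 0.1021 K/W
R_cellular glass = ln(335.9/255.9)/(2π×0.0439×7.15) = 0.1379 K/W
R_outer film = 1/(h_o·2πr_oL) = 1/(11.8×2π×0.3359×7.15) = 0.005616 K/W
R_total = 0.2457 K/W
Q = ΔT/R_total = 106/0.2457

Q ≈ 431 W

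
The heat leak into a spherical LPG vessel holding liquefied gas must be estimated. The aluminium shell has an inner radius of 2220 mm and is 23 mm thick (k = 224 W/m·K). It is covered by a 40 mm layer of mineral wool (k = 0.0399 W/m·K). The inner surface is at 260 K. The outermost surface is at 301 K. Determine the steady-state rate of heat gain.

Q ≈ 2630 W

Spherical conduction: R = (1/r_in − 1/r_out)/(4πk) per layer; series-sum.
R_aluminium shell = (1/2.22 − 1/2.243)/(4π×224) = 1.641×10^-6 K/W
R_mineral wool = (1/2.243 − 1/2.283)/(4π×0.0399) = 0.01558 K/W
R_total = 0.01558 K/W
Q = ΔT/R_total = 41/0.01558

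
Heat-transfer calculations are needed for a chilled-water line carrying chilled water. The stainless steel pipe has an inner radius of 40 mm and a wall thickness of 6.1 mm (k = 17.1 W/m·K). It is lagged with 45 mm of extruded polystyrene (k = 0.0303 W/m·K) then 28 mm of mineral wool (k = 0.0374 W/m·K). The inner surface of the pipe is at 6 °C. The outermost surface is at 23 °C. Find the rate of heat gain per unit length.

q′ ≈ 3.6 W/m

Per-layer cylindrical resistances, series-summed:
R_stainless steel pipe wall = ln(46.1/40)/(2π×17.1×1) = 0.001321 K/W
R_extruded polystyrene = ln(91.1/46.1)/(2π×0.0303×1) = 3.578 K/W
R_mineral wool = ln(119.1/91.1)/(2π×0.0374×1) = 1.14 K/W
R_total = 4.72 K/W
Q = ΔT/R_total = 17/4.72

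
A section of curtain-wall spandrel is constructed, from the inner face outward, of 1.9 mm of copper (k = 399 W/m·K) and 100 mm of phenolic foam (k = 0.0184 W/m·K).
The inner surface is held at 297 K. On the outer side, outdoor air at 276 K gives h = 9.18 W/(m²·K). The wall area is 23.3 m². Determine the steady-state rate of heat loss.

Q ≈ 88.3 W

Series thermal resistances:
R_copper = L/(kA) = 0.0019/(399×23.3) = 2.044×10^-7 K/W
R_phenolic foam = L/(kA) = 0.1/(0.0184×23.3) = 0.2333 K/W
R_outer film = 1/(h_o·A) = 1/(9.18×23.3) = 0.004675 K/W
R_total = 0.2379 K/W
Q = ΔT / R_total = 21 / 0.2379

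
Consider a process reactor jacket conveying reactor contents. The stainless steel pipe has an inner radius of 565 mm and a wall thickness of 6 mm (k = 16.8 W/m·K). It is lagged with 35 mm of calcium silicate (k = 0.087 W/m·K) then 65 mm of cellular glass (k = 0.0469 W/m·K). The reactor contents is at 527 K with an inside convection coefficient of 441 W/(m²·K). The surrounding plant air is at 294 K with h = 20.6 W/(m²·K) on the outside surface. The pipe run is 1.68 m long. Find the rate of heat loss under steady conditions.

Q ≈ 838 W

For a radial system each layer contributes R = ln(r_out/r_in)/(2πkL); films add R = 1/(hA).
R_inner film = 1/(h_i·2πr₁L) = 1/(441×2π×0.565×1.68) = 3.802×10^-4 K/W
R_stainless steel pipe wall = ln(571/565)/(2π×16.8×1.68) = 5.957×10^-5 K/W
R_calcium silicate = ln(606/571)/(2π×0.087×1.68) = 0.06478 K/W
R_cellular glass = ln(671/606)/(2π×0.0469×1.68) = 0.2058 K/W
R_outer film = 1/(h_o·2πr_oL) = 1/(20.6×2π×0.671×1.68) = 0.006854 K/W
R_total = 0.2779 K/W
Q = ΔT/R_total = 233/0.2779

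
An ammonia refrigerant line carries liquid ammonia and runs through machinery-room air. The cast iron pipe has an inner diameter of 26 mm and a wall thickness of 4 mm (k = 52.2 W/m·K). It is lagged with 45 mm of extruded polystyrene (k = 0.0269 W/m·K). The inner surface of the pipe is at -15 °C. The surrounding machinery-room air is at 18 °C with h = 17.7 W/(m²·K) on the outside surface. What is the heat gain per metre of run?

Treating each annulus and film as a series resistance:
R_cast iron pipe wall = ln(17/13)/(2π×52.2×1) = 8.179×10^-4 K/W
R_extruded polystyrene = ln(62/17)/(2π×0.0269×1) = 7.656 K/W
R_outer film = 1/(h_o·2πr_oL) = 1/(17.7×2π×0.062×1) = 0.145 K/W
R_total = 7.801 K/W
Q = ΔT/R_total = 33/7.801

q′ ≈ 4.23 W/m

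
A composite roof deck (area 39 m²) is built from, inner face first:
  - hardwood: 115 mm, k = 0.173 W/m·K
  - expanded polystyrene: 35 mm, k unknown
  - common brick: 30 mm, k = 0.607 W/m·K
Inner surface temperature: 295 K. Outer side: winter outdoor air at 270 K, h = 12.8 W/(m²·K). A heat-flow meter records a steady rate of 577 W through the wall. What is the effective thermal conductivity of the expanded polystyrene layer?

k ≈ 0.039 W/(m·K)

Series thermal resistances:
R_hardwood = L/(kA) = 0.115/(0.173×39) = 0.01704 K/W
R_common brick = L/(kA) = 0.03/(0.607×39) = 0.001267 K/W
R_outer film = 1/(h_o·A) = 1/(12.8×39) = 0.002003 K/W
Sum of known resistances R_other = 0.02032 K/W
Total R = ΔT/Q = 25/577 = 0.04333 K/W
R_expanded polystyrene = R_total − R_other = 0.02301 K/W
k = L/(R·A) = 0.035/(0.02301×39)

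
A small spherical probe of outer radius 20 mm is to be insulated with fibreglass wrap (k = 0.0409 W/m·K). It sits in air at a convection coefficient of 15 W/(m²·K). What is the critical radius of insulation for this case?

For a sphere r_cr = 2k/h = 2×0.0409/15
r_cr = 5.45 mm; since the bare radius (20 mm) is above r_cr, any added insulation will reduce heat loss.

r_cr ≈ 5.45 mm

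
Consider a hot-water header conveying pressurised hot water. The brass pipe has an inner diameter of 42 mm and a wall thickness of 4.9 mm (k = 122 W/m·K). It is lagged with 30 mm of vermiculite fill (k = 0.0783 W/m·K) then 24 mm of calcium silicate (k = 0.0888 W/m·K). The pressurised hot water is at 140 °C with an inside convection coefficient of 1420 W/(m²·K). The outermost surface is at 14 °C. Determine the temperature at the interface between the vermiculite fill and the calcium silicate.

T ≈ 50.5 °C

For a radial system each layer contributes R = ln(r_out/r_in)/(2πkL); films add R = 1/(hA).
R_inner film = 1/(h_i·2πr₁L) = 1/(1420×2π×0.021×1) = 0.005337 K/W
R_brass pipe wall = ln(25.9/21)/(2π×122×1) = 2.736×10^-4 K/W
R_vermiculite fill = ln(55.9/25.9)/(2π×0.0783×1) = 1.564 K/W
R_calcium silicate = ln(79.9/55.9)/(2π×0.0888×1) = 0.6402 K/W
R_total = 2.21 K/W
Q = ΔT/R_total = 126/2.21
Q = 57 W/m
T_interface = T_inner − Q·ΣR(inner→interface) = 140 − 57×1.569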